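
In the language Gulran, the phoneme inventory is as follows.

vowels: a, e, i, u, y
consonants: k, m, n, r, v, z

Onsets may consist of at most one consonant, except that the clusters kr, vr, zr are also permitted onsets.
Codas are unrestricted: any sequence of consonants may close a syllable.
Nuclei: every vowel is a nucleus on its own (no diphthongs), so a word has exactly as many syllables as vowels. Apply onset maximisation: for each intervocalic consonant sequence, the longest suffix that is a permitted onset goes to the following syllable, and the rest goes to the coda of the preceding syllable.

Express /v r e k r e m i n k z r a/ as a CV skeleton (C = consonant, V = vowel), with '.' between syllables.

Nuclei (vowels): e, e, i, a → 4 syllables.
σ1/σ2 boundary: cluster /kr/ — /kr/ is itself a permitted onset, so the whole cluster goes right; preceding coda = ∅.
σ2/σ3 boundary: /m/ is a single consonant, so it becomes the next onset.
σ3/σ4 boundary: /nkzr/ — longest licit onset from the right is /zr/, leaving /nk/ as coda.
Syllabification: vre.kre.mink.zra.
Mapping each syllable to C/V: /vre/ → CCV, /kre/ → CCV, /mink/ → CVCC, /zra/ → CCV.

CCV.CCV.CVCC.CCV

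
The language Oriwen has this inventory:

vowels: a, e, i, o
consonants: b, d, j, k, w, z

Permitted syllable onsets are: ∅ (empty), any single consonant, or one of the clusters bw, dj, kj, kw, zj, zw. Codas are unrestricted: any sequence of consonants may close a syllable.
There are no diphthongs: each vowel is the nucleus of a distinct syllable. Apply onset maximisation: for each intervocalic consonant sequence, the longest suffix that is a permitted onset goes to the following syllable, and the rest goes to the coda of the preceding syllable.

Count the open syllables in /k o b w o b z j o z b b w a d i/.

3

Nuclei (vowels): o, o, o, a, i → 5 syllables.
/o…o/ gap (V1→V2): /bw/ — entire cluster is a permitted onset → onset /bw/, coda ∅.
/o…o/ gap (V2→V3): /bzj/ splits as /b/ + /zj/ (/zj/ is the longest suffix that is a licit onset).
/o…a/ gap (V3→V4): cluster /zbbw/ — the longest permitted-onset suffix is /bw/; onset = /bw/, preceding coda = /zb/.
/a…i/ gap (V4→V5): /d/ is a single consonant, so it becomes the next onset.
Syllabification: ko.bwob.zjozb.bwa.di.
Classifying each syllable: /ko/ (open), /bwob/ (closed), /zjozb/ (closed), /bwa/ (open), /di/ (open).
Open syllables: 3.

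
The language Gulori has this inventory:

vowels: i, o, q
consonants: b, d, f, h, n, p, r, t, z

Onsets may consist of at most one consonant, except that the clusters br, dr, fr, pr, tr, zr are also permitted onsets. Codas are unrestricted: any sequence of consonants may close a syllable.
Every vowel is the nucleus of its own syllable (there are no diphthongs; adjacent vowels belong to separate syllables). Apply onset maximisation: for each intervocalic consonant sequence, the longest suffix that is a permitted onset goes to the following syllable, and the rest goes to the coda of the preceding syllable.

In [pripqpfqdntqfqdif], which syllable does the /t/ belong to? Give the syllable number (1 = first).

4

Vowels present: i, q, q, q, q, i; each is a nucleus, giving 6 syllables.
V1 /i/ – V2 /q/: just /p/ — single C goes to the following onset.
V2 /q/ – V3 /q/: /pf/ splits as /p/ + /f/ (/f/ is the longest suffix that is a licit onset).
V3 /q/ – V4 /q/: /dnt/ splits as /dn/ + /t/ (/t/ is the longest suffix that is a licit onset).
V4 /q/ – V5 /q/: /f/ is a single consonant, so it becomes the next onset.
V5 /q/ – V6 /i/: /d/ is a single consonant, so it becomes the next onset.
So the parse is pri.pqp.fqdn.tq.fq.dif.
The /t/ is in the onset of syllable 4 (/tq/).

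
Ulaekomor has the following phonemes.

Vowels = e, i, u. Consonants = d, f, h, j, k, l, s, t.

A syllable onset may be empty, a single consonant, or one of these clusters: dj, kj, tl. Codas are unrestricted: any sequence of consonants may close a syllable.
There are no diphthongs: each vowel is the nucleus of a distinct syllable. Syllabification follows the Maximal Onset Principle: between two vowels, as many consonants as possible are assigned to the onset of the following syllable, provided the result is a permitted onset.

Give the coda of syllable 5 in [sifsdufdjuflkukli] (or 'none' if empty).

Nuclei (vowels): i, u, u, u, i → 5 syllables.
V1 /i/ – V2 /u/: cluster /fsd/ — the longest permitted-onset suffix is /d/; onset = /d/, preceding coda = /fs/.
V2 /u/ – V3 /u/: cluster /fdj/ — the longest permitted-onset suffix is /dj/; onset = /dj/, preceding coda = /f/.
V3 /u/ – V4 /u/: /flk/ — longest licit onset from the right is /k/, leaving /fl/ as coda.
V4 /u/ – V5 /i/: /kl/; trying suffixes from longest down, /l/ is the first permitted one, so coda /k/ | onset /l/.
Result: sifs.duf.djufl.kuk.li.
Syllable 5 is /li/: onset /l/, nucleus /i/, coda ∅.

none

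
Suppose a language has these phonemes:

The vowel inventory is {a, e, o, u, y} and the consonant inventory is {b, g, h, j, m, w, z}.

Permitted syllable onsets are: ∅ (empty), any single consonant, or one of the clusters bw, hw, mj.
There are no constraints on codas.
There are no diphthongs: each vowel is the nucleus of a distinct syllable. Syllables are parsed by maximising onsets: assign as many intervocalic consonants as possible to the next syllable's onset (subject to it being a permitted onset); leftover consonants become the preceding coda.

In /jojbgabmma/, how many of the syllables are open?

The vowels are o, a, a — 3 nuclei, so 3 syllables.
/o…a/ gap (V1→V2): /jbg/ splits as /jb/ + /g/ (/g/ is the longest suffix that is a licit onset).
/a…a/ gap (V2→V3): /bmm/ splits as /bm/ + /m/ (/m/ is the longest suffix that is a licit onset).
Putting it together: jojb.gabm.ma.
Classifying each syllable: /jojb/ (closed), /gabm/ (closed), /ma/ (open).
Open syllables: 1.

1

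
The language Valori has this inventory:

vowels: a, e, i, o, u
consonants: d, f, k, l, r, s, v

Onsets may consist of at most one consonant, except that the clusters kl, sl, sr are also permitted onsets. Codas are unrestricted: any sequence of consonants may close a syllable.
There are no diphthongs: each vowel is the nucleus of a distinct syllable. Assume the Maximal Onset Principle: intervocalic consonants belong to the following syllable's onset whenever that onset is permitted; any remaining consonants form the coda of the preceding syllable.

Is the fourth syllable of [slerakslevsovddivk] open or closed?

closed

Nuclei (vowels): e, a, e, o, i → 5 syllables.
Between /e/ (V1) and /a/ (V2): /r/ → onset of the next syllable (single consonants are always licit onsets).
Between /a/ (V2) and /e/ (V3): cluster /ksl/ — the longest permitted-onset suffix is /sl/; onset = /sl/, preceding coda = /k/.
Between /e/ (V3) and /o/ (V4): /vs/ splits as /v/ + /s/ (/s/ is the longest suffix that is a licit onset).
Between /o/ (V4) and /i/ (V5): cluster /vdd/ — the longest permitted-onset suffix is /d/; onset = /d/, preceding coda = /vd/.
Result: sle.rak.slev.sovd.divk.
Syllable 4 is /sovd/ with coda /vd/, so it is closed.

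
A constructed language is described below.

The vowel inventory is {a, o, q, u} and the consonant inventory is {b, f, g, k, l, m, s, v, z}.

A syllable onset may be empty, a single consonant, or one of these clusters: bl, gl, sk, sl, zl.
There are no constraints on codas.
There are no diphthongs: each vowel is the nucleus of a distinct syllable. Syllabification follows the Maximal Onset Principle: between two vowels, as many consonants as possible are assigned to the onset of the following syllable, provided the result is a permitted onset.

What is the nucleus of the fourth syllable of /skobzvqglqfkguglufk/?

Nuclei (vowels): o, q, q, u, u → 5 syllables.
The fourth nucleus (vowel 4 from the left) is /u/.

u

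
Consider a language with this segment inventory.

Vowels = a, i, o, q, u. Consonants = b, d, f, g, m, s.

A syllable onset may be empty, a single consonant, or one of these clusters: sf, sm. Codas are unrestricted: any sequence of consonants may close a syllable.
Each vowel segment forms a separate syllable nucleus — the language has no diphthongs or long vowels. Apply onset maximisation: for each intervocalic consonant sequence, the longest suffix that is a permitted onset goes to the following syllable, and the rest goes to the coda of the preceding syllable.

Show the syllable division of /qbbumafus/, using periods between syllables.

Vowels present: q, u, a, u; each is a nucleus, giving 4 syllables.
/q…u/ gap (V1→V2): /bb/ — longest licit onset from the right is /b/, leaving /b/ as coda.
/u…a/ gap (V2→V3): /m/ is a single consonant, so it becomes the next onset.
/a…u/ gap (V3→V4): /f/ → onset of the next syllable (single consonants are always licit onsets).

qb.bu.ma.fus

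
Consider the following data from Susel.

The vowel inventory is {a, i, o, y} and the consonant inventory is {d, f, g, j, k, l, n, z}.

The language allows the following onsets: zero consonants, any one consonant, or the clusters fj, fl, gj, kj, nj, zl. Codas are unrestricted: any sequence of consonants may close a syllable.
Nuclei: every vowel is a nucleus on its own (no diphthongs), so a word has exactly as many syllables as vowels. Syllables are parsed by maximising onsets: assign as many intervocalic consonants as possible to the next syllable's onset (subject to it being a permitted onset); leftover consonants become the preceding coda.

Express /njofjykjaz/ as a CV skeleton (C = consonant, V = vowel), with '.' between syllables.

Vowels present: o, y, a; each is a nucleus, giving 3 syllables.
V1 /o/ – V2 /y/: /fj/ — entire cluster is a permitted onset → onset /fj/, coda ∅.
V2 /y/ – V3 /a/: /kj/ — entire cluster is a permitted onset → onset /kj/, coda ∅.
Result: njo.fjy.kjaz.
Mapping each syllable to C/V: /njo/ → CCV, /fjy/ → CCV, /kjaz/ → CCVC.

CCV.CCV.CCVC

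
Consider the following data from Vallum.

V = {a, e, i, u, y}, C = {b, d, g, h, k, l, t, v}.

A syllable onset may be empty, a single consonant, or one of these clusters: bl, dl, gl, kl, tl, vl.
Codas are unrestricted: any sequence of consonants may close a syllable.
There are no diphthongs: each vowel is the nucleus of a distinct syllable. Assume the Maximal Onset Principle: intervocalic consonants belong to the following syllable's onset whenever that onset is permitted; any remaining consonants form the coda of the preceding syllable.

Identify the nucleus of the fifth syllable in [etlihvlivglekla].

a

Nuclei (vowels): e, i, i, e, a → 5 syllables.
The fifth nucleus (vowel 5 from the left) is /a/.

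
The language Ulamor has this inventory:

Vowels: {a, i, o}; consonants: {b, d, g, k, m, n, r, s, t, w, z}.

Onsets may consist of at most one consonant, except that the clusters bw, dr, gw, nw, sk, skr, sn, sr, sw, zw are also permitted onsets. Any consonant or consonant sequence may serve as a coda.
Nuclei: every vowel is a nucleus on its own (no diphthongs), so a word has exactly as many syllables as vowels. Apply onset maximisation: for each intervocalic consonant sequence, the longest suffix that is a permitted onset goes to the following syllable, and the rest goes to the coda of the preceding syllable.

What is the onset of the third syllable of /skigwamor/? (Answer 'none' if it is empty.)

m

Vowels present: i, a, o; each is a nucleus, giving 3 syllables.
σ1/σ2 boundary: /gw/ is a licit onset in full, so it all attaches to the next syllable.
σ2/σ3 boundary: just /m/ — single C goes to the following onset.
Result: ski.gwa.mor.
Syllable 3 is /mor/: onset /m/, nucleus /o/, coda /r/.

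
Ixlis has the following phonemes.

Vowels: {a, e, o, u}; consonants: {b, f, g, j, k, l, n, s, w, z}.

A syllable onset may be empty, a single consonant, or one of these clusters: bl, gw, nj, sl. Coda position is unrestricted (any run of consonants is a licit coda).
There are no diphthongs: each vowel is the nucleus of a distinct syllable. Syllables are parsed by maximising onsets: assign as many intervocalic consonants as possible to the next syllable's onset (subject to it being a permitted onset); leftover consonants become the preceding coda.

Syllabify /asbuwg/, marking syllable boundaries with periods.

Vowels present: a, u; each is a nucleus, giving 2 syllables.
Between /a/ (V1) and /u/ (V2): /sb/; trying suffixes from longest down, /b/ is the first permitted one, so coda /s/ | onset /b/.

as.buwg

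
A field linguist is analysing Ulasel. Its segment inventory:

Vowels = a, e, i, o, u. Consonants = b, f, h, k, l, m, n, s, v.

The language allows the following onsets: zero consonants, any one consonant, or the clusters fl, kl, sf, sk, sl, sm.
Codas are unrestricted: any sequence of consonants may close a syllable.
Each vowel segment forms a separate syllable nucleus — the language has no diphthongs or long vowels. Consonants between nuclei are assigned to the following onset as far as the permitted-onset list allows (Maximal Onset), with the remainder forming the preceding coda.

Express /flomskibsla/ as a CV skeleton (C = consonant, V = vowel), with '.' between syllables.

Vowels present: o, i, a; each is a nucleus, giving 3 syllables.
Between /o/ (V1) and /i/ (V2): /msk/; trying suffixes from longest down, /sk/ is the first permitted one, so coda /m/ | onset /sk/.
Between /i/ (V2) and /a/ (V3): /bsl/ splits as /b/ + /sl/ (/sl/ is the longest suffix that is a licit onset).
Result: flom.skib.sla.
Mapping each syllable to C/V: /flom/ → CCVC, /skib/ → CCVC, /sla/ → CCV.

CCVC.CCVC.CCV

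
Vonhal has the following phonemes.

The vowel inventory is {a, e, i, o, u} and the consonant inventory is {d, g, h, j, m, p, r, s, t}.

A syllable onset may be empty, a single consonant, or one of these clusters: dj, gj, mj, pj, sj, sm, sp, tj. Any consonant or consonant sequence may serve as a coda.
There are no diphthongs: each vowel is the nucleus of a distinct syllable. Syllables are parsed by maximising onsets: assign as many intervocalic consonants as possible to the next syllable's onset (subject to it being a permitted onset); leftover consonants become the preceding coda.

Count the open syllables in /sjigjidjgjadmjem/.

Vowels present: i, i, a, e; each is a nucleus, giving 4 syllables.
σ1/σ2 boundary: /gj/ — entire cluster is a permitted onset → onset /gj/, coda ∅.
σ2/σ3 boundary: /djgj/ — longest licit onset from the right is /gj/, leaving /dj/ as coda.
σ3/σ4 boundary: /dmj/; trying suffixes from longest down, /mj/ is the first permitted one, so coda /d/ | onset /mj/.
So the parse is sji.gjidj.gjad.mjem.
Classifying each syllable: /sji/ (open), /gjidj/ (closed), /gjad/ (closed), /mjem/ (closed).
Open syllables: 1.

1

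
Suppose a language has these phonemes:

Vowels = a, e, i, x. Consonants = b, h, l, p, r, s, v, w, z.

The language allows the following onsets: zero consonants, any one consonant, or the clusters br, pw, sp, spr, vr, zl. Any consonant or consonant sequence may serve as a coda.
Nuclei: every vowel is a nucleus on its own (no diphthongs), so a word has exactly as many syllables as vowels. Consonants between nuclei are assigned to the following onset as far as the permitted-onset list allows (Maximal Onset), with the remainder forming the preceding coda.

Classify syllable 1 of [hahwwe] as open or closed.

closed

Nuclei (vowels): a, e → 2 syllables.
/a…e/ gap (V1→V2): /hww/ — longest licit onset from the right is /w/, leaving /hw/ as coda.
Syllabification: hahw.we.
Syllable 1 is /hahw/ with coda /hw/, so it is closed.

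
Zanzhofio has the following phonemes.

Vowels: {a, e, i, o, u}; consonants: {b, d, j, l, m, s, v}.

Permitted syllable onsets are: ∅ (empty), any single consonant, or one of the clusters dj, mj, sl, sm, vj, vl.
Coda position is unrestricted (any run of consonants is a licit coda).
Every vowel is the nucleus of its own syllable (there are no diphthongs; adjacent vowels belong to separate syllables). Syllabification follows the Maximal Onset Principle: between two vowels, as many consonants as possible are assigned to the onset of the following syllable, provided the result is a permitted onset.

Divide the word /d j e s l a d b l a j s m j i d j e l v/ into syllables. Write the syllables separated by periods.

dje.sladb.lajs.mji.djelv

Vowels present: e, a, a, i, e; each is a nucleus, giving 5 syllables.
σ1/σ2 boundary: cluster /sl/ — /sl/ is itself a permitted onset, so the whole cluster goes right; preceding coda = ∅.
σ2/σ3 boundary: /dbl/ splits as /db/ + /l/ (/l/ is the longest suffix that is a licit onset).
σ3/σ4 boundary: /jsmj/; trying suffixes from longest down, /mj/ is the first permitted one, so coda /js/ | onset /mj/.
σ4/σ5 boundary: /dj/ — entire cluster is a permitted onset → onset /dj/, coda ∅.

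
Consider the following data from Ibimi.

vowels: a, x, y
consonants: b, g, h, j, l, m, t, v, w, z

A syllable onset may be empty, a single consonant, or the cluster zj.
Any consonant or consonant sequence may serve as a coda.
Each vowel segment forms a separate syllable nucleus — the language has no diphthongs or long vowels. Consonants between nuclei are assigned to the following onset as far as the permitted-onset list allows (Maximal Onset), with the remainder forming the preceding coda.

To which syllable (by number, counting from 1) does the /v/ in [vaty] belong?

Vowels present: a, y; each is a nucleus, giving 2 syllables.
/a…y/ gap (V1→V2): just /t/ — single C goes to the following onset.
Result: va.ty.
The /v/ is in the onset of syllable 1 (/va/).

1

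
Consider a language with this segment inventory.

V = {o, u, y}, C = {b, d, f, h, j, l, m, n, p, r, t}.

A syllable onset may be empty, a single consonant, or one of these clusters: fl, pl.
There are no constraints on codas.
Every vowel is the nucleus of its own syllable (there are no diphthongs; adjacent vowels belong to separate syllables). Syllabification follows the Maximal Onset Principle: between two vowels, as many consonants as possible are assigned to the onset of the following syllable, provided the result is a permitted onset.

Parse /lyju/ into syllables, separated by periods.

Nuclei (vowels): y, u → 2 syllables.
σ1/σ2 boundary: /j/ → onset of the next syllable (single consonants are always licit onsets).

ly.ju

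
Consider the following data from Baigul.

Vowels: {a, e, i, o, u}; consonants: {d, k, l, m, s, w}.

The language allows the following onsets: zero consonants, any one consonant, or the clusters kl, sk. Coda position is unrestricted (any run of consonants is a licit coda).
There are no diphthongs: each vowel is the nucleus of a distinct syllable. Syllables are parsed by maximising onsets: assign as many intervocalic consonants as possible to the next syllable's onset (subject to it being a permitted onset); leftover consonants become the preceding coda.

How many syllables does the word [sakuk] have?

2

Vowels present: a, u; each is a nucleus, giving 2 syllables.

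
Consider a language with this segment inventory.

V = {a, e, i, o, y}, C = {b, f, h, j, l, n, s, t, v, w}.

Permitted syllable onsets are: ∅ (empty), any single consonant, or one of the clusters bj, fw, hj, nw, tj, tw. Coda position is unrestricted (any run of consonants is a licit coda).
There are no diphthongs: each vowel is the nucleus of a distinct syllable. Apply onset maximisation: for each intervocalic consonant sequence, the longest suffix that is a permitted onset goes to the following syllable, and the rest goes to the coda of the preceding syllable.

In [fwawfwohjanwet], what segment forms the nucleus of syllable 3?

The vowels are a, o, a, e — 4 nuclei, so 4 syllables.
The third nucleus (vowel 3 from the left) is /a/.

a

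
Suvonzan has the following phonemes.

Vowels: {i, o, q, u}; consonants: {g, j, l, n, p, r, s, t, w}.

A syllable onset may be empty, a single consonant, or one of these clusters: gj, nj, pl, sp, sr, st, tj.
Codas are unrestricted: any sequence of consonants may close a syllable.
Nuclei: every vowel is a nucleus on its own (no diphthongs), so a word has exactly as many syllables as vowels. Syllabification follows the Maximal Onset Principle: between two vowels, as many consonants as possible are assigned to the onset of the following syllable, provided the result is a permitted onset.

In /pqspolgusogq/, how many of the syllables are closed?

Vowels present: q, o, u, o, q; each is a nucleus, giving 5 syllables.
/q…o/ gap (V1→V2): cluster /sp/ — /sp/ is itself a permitted onset, so the whole cluster goes right; preceding coda = ∅.
/o…u/ gap (V2→V3): cluster /lg/ — the longest permitted-onset suffix is /g/; onset = /g/, preceding coda = /l/.
/u…o/ gap (V3→V4): /s/ → onset of the next syllable (single consonants are always licit onsets).
/o…q/ gap (V4→V5): just /g/ — single C goes to the following onset.
Syllabification: pq.spol.gu.so.gq.
Classifying each syllable: /pq/ (open), /spol/ (closed), /gu/ (open), /so/ (open), /gq/ (open).
Closed syllables: 1.

1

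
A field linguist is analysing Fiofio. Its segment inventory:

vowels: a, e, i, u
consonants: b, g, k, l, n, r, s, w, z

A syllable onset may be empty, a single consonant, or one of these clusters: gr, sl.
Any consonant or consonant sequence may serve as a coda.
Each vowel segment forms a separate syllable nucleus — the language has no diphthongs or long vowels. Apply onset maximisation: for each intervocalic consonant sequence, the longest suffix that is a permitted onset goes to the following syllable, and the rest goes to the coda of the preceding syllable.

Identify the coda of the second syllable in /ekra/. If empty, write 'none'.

none

Vowels present: e, a; each is a nucleus, giving 2 syllables.
V1 /e/ – V2 /a/: /kr/; trying suffixes from longest down, /r/ is the first permitted one, so coda /k/ | onset /r/.
Syllabification: ek.ra.
Syllable 2 is /ra/: onset /r/, nucleus /a/, coda ∅.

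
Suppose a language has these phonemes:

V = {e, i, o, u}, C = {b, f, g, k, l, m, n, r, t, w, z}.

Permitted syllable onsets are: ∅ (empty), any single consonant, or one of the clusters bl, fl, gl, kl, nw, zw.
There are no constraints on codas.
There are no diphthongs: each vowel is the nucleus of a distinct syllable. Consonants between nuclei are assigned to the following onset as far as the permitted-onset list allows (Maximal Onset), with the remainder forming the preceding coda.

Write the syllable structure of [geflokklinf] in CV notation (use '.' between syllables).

Nuclei (vowels): e, o, i → 3 syllables.
σ1/σ2 boundary: /fl/ is a licit onset in full, so it all attaches to the next syllable.
σ2/σ3 boundary: /kkl/ splits as /k/ + /kl/ (/kl/ is the longest suffix that is a licit onset).
Putting it together: ge.flok.klinf.
Mapping each syllable to C/V: /ge/ → CV, /flok/ → CCVC, /klinf/ → CCVCC.

CV.CCVC.CCVCC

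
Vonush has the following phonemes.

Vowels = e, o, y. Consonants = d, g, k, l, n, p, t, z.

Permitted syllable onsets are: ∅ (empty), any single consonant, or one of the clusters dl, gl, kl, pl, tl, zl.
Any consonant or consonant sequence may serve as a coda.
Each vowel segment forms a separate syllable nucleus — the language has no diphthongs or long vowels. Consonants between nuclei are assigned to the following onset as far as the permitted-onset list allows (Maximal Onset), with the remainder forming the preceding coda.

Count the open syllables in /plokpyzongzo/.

The vowels are o, y, o, o — 4 nuclei, so 4 syllables.
Between /o/ (V1) and /y/ (V2): /kp/; trying suffixes from longest down, /p/ is the first permitted one, so coda /k/ | onset /p/.
Between /y/ (V2) and /o/ (V3): /z/ is a single consonant, so it becomes the next onset.
Between /o/ (V3) and /o/ (V4): /ngz/; trying suffixes from longest down, /z/ is the first permitted one, so coda /ng/ | onset /z/.
Putting it together: plok.py.zong.zo.
Classifying each syllable: /plok/ (closed), /py/ (open), /zong/ (closed), /zo/ (open).
Open syllables: 2.

2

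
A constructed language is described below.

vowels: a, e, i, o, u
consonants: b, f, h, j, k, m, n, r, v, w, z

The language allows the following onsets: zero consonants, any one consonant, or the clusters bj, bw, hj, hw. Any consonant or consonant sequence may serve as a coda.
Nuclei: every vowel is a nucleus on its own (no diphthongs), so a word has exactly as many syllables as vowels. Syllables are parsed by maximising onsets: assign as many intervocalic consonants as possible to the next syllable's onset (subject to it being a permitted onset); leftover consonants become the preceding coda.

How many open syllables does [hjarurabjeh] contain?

3

Nuclei (vowels): a, u, a, e → 4 syllables.
σ1/σ2 boundary: /r/ is a single consonant, so it becomes the next onset.
σ2/σ3 boundary: /r/ → onset of the next syllable (single consonants are always licit onsets).
σ3/σ4 boundary: /bj/ is a licit onset in full, so it all attaches to the next syllable.
So the parse is hja.ru.ra.bjeh.
Classifying each syllable: /hja/ (open), /ru/ (open), /ra/ (open), /bjeh/ (closed).
Open syllables: 3.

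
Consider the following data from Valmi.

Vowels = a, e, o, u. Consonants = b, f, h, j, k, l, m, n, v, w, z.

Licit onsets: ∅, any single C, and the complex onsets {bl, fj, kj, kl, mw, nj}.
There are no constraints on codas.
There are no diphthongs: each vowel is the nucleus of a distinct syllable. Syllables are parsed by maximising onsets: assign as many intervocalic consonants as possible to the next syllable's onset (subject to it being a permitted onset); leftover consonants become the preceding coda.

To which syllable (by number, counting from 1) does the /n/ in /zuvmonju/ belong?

Vowels present: u, o, u; each is a nucleus, giving 3 syllables.
σ1/σ2 boundary: /vm/ splits as /v/ + /m/ (/m/ is the longest suffix that is a licit onset).
σ2/σ3 boundary: /nj/ — entire cluster is a permitted onset → onset /nj/, coda ∅.
Syllabification: zuv.mo.nju.
The /n/ is in the onset of syllable 3 (/nju/).

3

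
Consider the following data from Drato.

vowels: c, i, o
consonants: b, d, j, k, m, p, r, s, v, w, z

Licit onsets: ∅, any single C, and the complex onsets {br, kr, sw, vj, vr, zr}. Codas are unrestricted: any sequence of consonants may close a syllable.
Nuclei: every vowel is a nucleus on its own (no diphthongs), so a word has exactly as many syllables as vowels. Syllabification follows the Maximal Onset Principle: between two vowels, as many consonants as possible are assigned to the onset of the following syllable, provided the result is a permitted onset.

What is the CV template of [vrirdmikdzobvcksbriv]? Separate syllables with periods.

CCVCC.CVCC.CVC.CVCC.CCVC

The vowels are i, i, o, c, i — 5 nuclei, so 5 syllables.
V1 /i/ – V2 /i/: cluster /rdm/ — the longest permitted-onset suffix is /m/; onset = /m/, preceding coda = /rd/.
V2 /i/ – V3 /o/: cluster /kdz/ — the longest permitted-onset suffix is /z/; onset = /z/, preceding coda = /kd/.
V3 /o/ – V4 /c/: cluster /bv/ — the longest permitted-onset suffix is /v/; onset = /v/, preceding coda = /b/.
V4 /c/ – V5 /i/: /ksbr/; trying suffixes from longest down, /br/ is the first permitted one, so coda /ks/ | onset /br/.
So the parse is vrird.mikd.zob.vcks.briv.
Mapping each syllable to C/V: /vrird/ → CCVCC, /mikd/ → CVCC, /zob/ → CVC, /vcks/ → CVCC, /briv/ → CCVC.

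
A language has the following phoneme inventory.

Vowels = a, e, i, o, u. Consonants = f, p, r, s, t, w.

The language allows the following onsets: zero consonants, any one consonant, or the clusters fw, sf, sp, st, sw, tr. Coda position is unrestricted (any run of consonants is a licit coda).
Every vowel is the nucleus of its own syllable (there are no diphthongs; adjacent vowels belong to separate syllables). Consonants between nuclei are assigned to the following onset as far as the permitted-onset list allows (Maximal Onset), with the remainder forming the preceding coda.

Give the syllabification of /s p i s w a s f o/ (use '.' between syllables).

Nuclei (vowels): i, a, o → 3 syllables.
Between /i/ (V1) and /a/ (V2): cluster /sw/ — /sw/ is itself a permitted onset, so the whole cluster goes right; preceding coda = ∅.
Between /a/ (V2) and /o/ (V3): /sf/ — entire cluster is a permitted onset → onset /sf/, coda ∅.

spi.swa.sfo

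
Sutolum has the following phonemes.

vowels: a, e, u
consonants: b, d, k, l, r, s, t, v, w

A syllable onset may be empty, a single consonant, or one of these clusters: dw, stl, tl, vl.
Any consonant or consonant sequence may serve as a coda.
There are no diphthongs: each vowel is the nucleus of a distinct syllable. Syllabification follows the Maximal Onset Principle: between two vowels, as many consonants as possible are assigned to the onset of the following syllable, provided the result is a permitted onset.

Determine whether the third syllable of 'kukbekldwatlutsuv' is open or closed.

open

The vowels are u, e, a, u, u — 5 nuclei, so 5 syllables.
σ1/σ2 boundary: cluster /kb/ — the longest permitted-onset suffix is /b/; onset = /b/, preceding coda = /k/.
σ2/σ3 boundary: /kldw/ — longest licit onset from the right is /dw/, leaving /kl/ as coda.
σ3/σ4 boundary: /tl/ is a licit onset in full, so it all attaches to the next syllable.
σ4/σ5 boundary: /ts/ — longest licit onset from the right is /s/, leaving /t/ as coda.
Result: kuk.bekl.dwa.tlut.suv.
Syllable 3 is /dwa/; it ends in its nucleus with no coda, so it is open.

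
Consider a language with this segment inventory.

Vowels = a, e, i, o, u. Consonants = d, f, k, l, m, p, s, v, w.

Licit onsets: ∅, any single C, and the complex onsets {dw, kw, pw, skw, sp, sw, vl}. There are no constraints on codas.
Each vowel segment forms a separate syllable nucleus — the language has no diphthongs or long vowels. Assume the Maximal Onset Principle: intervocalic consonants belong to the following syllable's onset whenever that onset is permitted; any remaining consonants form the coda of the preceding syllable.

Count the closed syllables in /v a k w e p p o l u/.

1

Vowels present: a, e, o, u; each is a nucleus, giving 4 syllables.
/a…e/ gap (V1→V2): /kw/ is a licit onset in full, so it all attaches to the next syllable.
/e…o/ gap (V2→V3): cluster /pp/ — the longest permitted-onset suffix is /p/; onset = /p/, preceding coda = /p/.
/o…u/ gap (V3→V4): /l/ is a single consonant, so it becomes the next onset.
Putting it together: va.kwep.po.lu.
Classifying each syllable: /va/ (open), /kwep/ (closed), /po/ (open), /lu/ (open).
Closed syllables: 1.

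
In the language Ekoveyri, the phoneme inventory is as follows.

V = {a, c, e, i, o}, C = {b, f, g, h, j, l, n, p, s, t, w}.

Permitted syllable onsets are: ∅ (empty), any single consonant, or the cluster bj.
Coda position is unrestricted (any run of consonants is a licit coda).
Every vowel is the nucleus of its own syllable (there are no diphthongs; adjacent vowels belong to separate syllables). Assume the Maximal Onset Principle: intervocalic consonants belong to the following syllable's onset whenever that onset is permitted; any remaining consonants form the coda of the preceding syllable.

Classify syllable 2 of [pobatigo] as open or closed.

open

Nuclei (vowels): o, a, i, o → 4 syllables.
V1 /o/ – V2 /a/: just /b/ — single C goes to the following onset.
V2 /a/ – V3 /i/: /t/ → onset of the next syllable (single consonants are always licit onsets).
V3 /i/ – V4 /o/: just /g/ — single C goes to the following onset.
Syllabification: po.ba.ti.go.
Syllable 2 is /ba/; it ends in its nucleus with no coda, so it is open.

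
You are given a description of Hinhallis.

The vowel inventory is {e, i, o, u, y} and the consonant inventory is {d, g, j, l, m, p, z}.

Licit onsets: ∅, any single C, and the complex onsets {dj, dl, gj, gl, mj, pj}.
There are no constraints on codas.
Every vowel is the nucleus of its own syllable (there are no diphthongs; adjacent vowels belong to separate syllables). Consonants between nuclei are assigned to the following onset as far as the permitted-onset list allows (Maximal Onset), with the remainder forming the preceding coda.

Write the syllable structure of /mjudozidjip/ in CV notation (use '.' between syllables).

CCV.CV.CV.CCVC

Nuclei (vowels): u, o, i, i → 4 syllables.
V1 /u/ – V2 /o/: /d/ is a single consonant, so it becomes the next onset.
V2 /o/ – V3 /i/: /z/ → onset of the next syllable (single consonants are always licit onsets).
V3 /i/ – V4 /i/: /dj/ is a licit onset in full, so it all attaches to the next syllable.
So the parse is mju.do.zi.djip.
Mapping each syllable to C/V: /mju/ → CCV, /do/ → CV, /zi/ → CV, /djip/ → CCVC.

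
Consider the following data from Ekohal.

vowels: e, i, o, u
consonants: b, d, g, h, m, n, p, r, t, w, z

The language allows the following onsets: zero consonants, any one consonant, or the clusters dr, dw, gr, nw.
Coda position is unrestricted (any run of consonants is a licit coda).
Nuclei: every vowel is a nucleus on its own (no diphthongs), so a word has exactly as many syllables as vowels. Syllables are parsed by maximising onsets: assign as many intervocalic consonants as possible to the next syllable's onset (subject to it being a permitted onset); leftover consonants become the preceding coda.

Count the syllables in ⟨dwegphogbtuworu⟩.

5

Nuclei (vowels): e, o, u, o, u → 5 syllables.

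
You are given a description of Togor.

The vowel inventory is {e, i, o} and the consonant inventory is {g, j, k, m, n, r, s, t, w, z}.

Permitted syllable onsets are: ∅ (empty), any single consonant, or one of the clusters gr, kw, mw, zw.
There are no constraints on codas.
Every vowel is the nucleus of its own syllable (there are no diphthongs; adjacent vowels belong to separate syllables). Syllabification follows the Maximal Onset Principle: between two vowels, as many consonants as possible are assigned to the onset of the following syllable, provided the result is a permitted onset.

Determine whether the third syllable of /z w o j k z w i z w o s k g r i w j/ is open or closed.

closed

Nuclei (vowels): o, i, o, i → 4 syllables.
/o…i/ gap (V1→V2): cluster /jkzw/ — the longest permitted-onset suffix is /zw/; onset = /zw/, preceding coda = /jk/.
/i…o/ gap (V2→V3): /zw/ is a licit onset in full, so it all attaches to the next syllable.
/o…i/ gap (V3→V4): /skgr/ splits as /sk/ + /gr/ (/gr/ is the longest suffix that is a licit onset).
So the parse is zwojk.zwi.zwosk.griwj.
Syllable 3 is /zwosk/ with coda /sk/, so it is closed.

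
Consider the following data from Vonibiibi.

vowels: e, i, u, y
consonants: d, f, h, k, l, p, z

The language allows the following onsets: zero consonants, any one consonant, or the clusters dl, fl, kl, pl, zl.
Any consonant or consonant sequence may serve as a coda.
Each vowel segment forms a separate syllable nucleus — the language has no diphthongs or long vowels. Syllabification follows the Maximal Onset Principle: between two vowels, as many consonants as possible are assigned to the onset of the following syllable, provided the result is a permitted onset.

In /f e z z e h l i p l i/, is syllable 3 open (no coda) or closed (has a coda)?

The vowels are e, e, i, i — 4 nuclei, so 4 syllables.
Between /e/ (V1) and /e/ (V2): /zz/; trying suffixes from longest down, /z/ is the first permitted one, so coda /z/ | onset /z/.
Between /e/ (V2) and /i/ (V3): /hl/; trying suffixes from longest down, /l/ is the first permitted one, so coda /h/ | onset /l/.
Between /i/ (V3) and /i/ (V4): /pl/ — entire cluster is a permitted onset → onset /pl/, coda ∅.
Putting it together: fez.zeh.li.pli.
Syllable 3 is /li/; it ends in its nucleus with no coda, so it is open.

open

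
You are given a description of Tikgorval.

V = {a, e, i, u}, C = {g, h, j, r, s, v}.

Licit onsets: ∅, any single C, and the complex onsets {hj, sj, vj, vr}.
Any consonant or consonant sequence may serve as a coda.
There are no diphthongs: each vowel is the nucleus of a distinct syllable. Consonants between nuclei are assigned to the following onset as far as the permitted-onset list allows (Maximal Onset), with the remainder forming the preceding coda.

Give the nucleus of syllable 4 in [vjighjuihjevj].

e

Vowels present: i, u, i, e; each is a nucleus, giving 4 syllables.
The fourth nucleus (vowel 4 from the left) is /e/.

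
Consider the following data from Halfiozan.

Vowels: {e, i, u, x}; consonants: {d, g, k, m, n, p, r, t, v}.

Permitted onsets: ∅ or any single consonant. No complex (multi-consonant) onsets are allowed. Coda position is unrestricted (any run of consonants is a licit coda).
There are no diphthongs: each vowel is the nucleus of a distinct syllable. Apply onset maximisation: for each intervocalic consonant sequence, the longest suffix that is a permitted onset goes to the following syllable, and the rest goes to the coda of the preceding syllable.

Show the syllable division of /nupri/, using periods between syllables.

nup.ri

The vowels are u, i — 2 nuclei, so 2 syllables.
Between /u/ (V1) and /i/ (V2): cluster /pr/ — the longest permitted-onset suffix is /r/; onset = /r/, preceding coda = /p/.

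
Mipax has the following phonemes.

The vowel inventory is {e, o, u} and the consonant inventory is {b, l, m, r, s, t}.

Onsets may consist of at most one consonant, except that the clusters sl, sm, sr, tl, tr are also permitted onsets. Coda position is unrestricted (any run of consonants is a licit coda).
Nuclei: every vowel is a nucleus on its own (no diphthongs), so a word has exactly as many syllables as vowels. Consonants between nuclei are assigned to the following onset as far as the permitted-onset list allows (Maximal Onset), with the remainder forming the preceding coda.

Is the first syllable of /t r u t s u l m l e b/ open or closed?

closed

Vowels present: u, u, e; each is a nucleus, giving 3 syllables.
σ1/σ2 boundary: /ts/ splits as /t/ + /s/ (/s/ is the longest suffix that is a licit onset).
σ2/σ3 boundary: cluster /lml/ — the longest permitted-onset suffix is /l/; onset = /l/, preceding coda = /lm/.
Result: trut.sulm.leb.
Syllable 1 is /trut/ with coda /t/, so it is closed.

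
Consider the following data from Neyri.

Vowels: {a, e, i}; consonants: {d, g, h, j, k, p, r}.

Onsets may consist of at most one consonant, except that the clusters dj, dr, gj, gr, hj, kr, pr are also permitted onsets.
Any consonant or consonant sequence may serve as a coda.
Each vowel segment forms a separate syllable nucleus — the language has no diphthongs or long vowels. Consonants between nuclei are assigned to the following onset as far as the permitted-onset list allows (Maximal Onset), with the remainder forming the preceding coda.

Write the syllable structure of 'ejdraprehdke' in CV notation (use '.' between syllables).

The vowels are e, a, e, e — 4 nuclei, so 4 syllables.
σ1/σ2 boundary: cluster /jdr/ — the longest permitted-onset suffix is /dr/; onset = /dr/, preceding coda = /j/.
σ2/σ3 boundary: /pr/ is a licit onset in full, so it all attaches to the next syllable.
σ3/σ4 boundary: /hdk/; trying suffixes from longest down, /k/ is the first permitted one, so coda /hd/ | onset /k/.
Putting it together: ej.dra.prehd.ke.
Mapping each syllable to C/V: /ej/ → VC, /dra/ → CCV, /prehd/ → CCVCC, /ke/ → CV.

VC.CCV.CCVCC.CV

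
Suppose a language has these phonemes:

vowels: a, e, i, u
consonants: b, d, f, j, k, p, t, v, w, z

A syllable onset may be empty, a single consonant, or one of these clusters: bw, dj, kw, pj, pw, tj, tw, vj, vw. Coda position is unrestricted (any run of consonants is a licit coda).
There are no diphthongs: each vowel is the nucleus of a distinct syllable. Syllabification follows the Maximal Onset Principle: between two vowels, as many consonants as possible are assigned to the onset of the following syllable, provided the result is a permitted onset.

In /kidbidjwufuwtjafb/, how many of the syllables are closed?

4

The vowels are i, i, u, u, a — 5 nuclei, so 5 syllables.
/i…i/ gap (V1→V2): cluster /db/ — the longest permitted-onset suffix is /b/; onset = /b/, preceding coda = /d/.
/i…u/ gap (V2→V3): /djw/ — longest licit onset from the right is /w/, leaving /dj/ as coda.
/u…u/ gap (V3→V4): just /f/ — single C goes to the following onset.
/u…a/ gap (V4→V5): /wtj/ splits as /w/ + /tj/ (/tj/ is the longest suffix that is a licit onset).
So the parse is kid.bidj.wu.fuw.tjafb.
Classifying each syllable: /kid/ (closed), /bidj/ (closed), /wu/ (open), /fuw/ (closed), /tjafb/ (closed).
Closed syllables: 4.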